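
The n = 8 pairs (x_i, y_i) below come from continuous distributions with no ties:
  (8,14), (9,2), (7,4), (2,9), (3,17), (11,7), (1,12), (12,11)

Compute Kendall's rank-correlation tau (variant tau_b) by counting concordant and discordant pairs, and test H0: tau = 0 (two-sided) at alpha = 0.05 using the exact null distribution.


Step 1: Enumerate the 28 unordered pairs (i,j) with i<j and classify each by sign(x_j-x_i) * sign(y_j-y_i).
  (1,2):dx=+1,dy=-12->D; (1,3):dx=-1,dy=-10->C; (1,4):dx=-6,dy=-5->C; (1,5):dx=-5,dy=+3->D
  (1,6):dx=+3,dy=-7->D; (1,7):dx=-7,dy=-2->C; (1,8):dx=+4,dy=-3->D; (2,3):dx=-2,dy=+2->D
  (2,4):dx=-7,dy=+7->D; (2,5):dx=-6,dy=+15->D; (2,6):dx=+2,dy=+5->C; (2,7):dx=-8,dy=+10->D
  (2,8):dx=+3,dy=+9->C; (3,4):dx=-5,dy=+5->D; (3,5):dx=-4,dy=+13->D; (3,6):dx=+4,dy=+3->C
  (3,7):dx=-6,dy=+8->D; (3,8):dx=+5,dy=+7->C; (4,5):dx=+1,dy=+8->C; (4,6):dx=+9,dy=-2->D
  (4,7):dx=-1,dy=+3->D; (4,8):dx=+10,dy=+2->C; (5,6):dx=+8,dy=-10->D; (5,7):dx=-2,dy=-5->C
  (5,8):dx=+9,dy=-6->D; (6,7):dx=-10,dy=+5->D; (6,8):dx=+1,dy=+4->C; (7,8):dx=+11,dy=-1->D
Step 2: C = 11, D = 17, total pairs = 28.
Step 3: tau = (C - D)/(n(n-1)/2) = (11 - 17)/28 = -0.214286.
Step 4: Exact two-sided p-value (enumerate n! = 40320 permutations of y under H0): p = 0.548413.
Step 5: alpha = 0.05. fail to reject H0.

tau_b = -0.2143 (C=11, D=17), p = 0.548413, fail to reject H0.


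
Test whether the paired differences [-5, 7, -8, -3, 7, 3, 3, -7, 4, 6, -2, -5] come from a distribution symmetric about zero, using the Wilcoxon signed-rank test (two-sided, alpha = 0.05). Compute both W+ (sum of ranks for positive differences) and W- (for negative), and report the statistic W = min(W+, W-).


Step 1: Drop any zero differences (none here) and take |d_i|.
|d| = [5, 7, 8, 3, 7, 3, 3, 7, 4, 6, 2, 5]
Step 2: Midrank |d_i| (ties get averaged ranks).
ranks: |5|->6.5, |7|->10, |8|->12, |3|->3, |7|->10, |3|->3, |3|->3, |7|->10, |4|->5, |6|->8, |2|->1, |5|->6.5
Step 3: Attach original signs; sum ranks with positive sign and with negative sign.
W+ = 10 + 10 + 3 + 3 + 5 + 8 = 39
W- = 6.5 + 12 + 3 + 10 + 1 + 6.5 = 39
(Check: W+ + W- = 78 should equal n(n+1)/2 = 78.)
Step 4: Test statistic W = min(W+, W-) = 39.
Step 5: Ties in |d|, so use the tie-corrected normal approximation.
        E[W] = n(n+1)/4 = 12*13/4 = 39.
        Tie groups: |d|=3 (t=3), |d|=5 (t=2), |d|=7 (t=3); sum(t^3 - t) = 54.
        Var[W] = n(n+1)(2n+1)/24 - sum(t^3-t)/48 = 3900/24 - 54/48 = 161.375.
        z = (W - E[W]) / sqrt(Var[W]) = (39 - 39) / 12.7033 = 0.0000.
        Two-sided p = 2*Phi(z) = 1.000000.
Step 6: alpha = 0.05. fail to reject H0.

W+ = 39, W- = 39, W = min = 39, p = 1.000000, fail to reject H0.


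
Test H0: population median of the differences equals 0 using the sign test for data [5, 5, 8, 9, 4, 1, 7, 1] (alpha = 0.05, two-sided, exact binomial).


Step 1: Discard zero differences. Original n = 8; n_eff = number of nonzero differences = 8.
Nonzero differences (with sign): +5, +5, +8, +9, +4, +1, +7, +1
Step 2: Count signs: positive = 8, negative = 0.
Step 3: Under H0: P(positive) = 0.5, so the number of positives S ~ Bin(8, 0.5).
Step 4: Two-sided exact p-value = sum of Bin(8,0.5) probabilities at or below the observed probability = 0.007812.
Step 5: alpha = 0.05. reject H0.

n_eff = 8, pos = 8, neg = 0, p = 0.007812, reject H0.


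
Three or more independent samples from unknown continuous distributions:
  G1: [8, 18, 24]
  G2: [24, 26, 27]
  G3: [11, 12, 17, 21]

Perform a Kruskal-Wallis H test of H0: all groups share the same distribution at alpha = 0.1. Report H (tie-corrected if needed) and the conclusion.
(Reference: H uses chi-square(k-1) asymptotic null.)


Step 1: Combine all N = 10 observations and assign midranks.
sorted (value, group, rank): (8,G1,1), (11,G3,2), (12,G3,3), (17,G3,4), (18,G1,5), (21,G3,6), (24,G1,7.5), (24,G2,7.5), (26,G2,9), (27,G2,10)
Step 2: Sum ranks within each group.
R_1 = 13.5 (n_1 = 3)
R_2 = 26.5 (n_2 = 3)
R_3 = 15 (n_3 = 4)
Step 3: H = 12/(N(N+1)) * sum(R_i^2/n_i) - 3(N+1)
     = 12/(10*11) * (13.5^2/3 + 26.5^2/3 + 15^2/4) - 3*11
     = 0.109091 * 351.083 - 33
     = 5.300000.
Step 4: Ties present; correction factor C = 1 - 6/(10^3 - 10) = 0.993939. Corrected H = 5.300000 / 0.993939 = 5.332317.
Step 5: Under H0, H ~ chi^2(2); p-value = 0.069519.
Step 6: alpha = 0.1. reject H0.

H = 5.3323, df = 2, p = 0.069519, reject H0.


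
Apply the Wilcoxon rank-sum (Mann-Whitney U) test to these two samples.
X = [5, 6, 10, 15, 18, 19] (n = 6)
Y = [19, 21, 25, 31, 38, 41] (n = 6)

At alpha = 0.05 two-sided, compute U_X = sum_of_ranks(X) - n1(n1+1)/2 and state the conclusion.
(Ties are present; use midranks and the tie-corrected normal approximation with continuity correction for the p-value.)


Step 1: Combine and sort all 12 observations; assign midranks.
sorted (value, group): (5,X), (6,X), (10,X), (15,X), (18,X), (19,X), (19,Y), (21,Y), (25,Y), (31,Y), (38,Y), (41,Y)
ranks: 5->1, 6->2, 10->3, 15->4, 18->5, 19->6.5, 19->6.5, 21->8, 25->9, 31->10, 38->11, 41->12
Step 2: Rank sum for X: R1 = 1 + 2 + 3 + 4 + 5 + 6.5 = 21.5.
Step 3: U_X = R1 - n1(n1+1)/2 = 21.5 - 6*7/2 = 21.5 - 21 = 0.5.
       U_Y = n1*n2 - U_X = 36 - 0.5 = 35.5.
Step 4: Ties are present, so use the tie-corrected normal approximation (with continuity correction) for the p-value.
Step 5: p-value = 0.006392; compare to alpha = 0.05. reject H0.

U_X = 0.5, p = 0.006392, reject H0 at alpha = 0.05.


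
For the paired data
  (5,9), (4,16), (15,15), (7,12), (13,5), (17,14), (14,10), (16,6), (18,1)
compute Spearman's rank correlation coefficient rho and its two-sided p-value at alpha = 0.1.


Step 1: Rank x and y separately (midranks; no ties here).
rank(x): 5->2, 4->1, 15->6, 7->3, 13->4, 17->8, 14->5, 16->7, 18->9
rank(y): 9->4, 16->9, 15->8, 12->6, 5->2, 14->7, 10->5, 6->3, 1->1
Step 2: d_i = R_x(i) - R_y(i); compute d_i^2.
  (2-4)^2=4, (1-9)^2=64, (6-8)^2=4, (3-6)^2=9, (4-2)^2=4, (8-7)^2=1, (5-5)^2=0, (7-3)^2=16, (9-1)^2=64
sum(d^2) = 166.
Step 3: rho = 1 - 6*166 / (9*(9^2 - 1)) = 1 - 996/720 = -0.383333.
Step 4: Under H0, t = rho * sqrt((n-2)/(1-rho^2)) = -1.0981 ~ t(7).
Step 5: Two-sided p-value from the t-distribution with 7 df = 0.308495.
Step 6: alpha = 0.1. fail to reject H0.

rho = -0.3833, p = 0.308495, fail to reject H0 at alpha = 0.1.


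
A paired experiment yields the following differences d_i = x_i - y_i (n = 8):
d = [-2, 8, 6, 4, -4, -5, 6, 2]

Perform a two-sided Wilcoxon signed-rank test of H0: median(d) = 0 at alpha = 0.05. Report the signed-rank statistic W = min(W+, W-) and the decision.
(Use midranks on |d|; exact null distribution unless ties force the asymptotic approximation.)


Step 1: Drop any zero differences (none here) and take |d_i|.
|d| = [2, 8, 6, 4, 4, 5, 6, 2]
Step 2: Midrank |d_i| (ties get averaged ranks).
ranks: |2|->1.5, |8|->8, |6|->6.5, |4|->3.5, |4|->3.5, |5|->5, |6|->6.5, |2|->1.5
Step 3: Attach original signs; sum ranks with positive sign and with negative sign.
W+ = 8 + 6.5 + 3.5 + 6.5 + 1.5 = 26
W- = 1.5 + 3.5 + 5 = 10
(Check: W+ + W- = 36 should equal n(n+1)/2 = 36.)
Step 4: Test statistic W = min(W+, W-) = 10.
Step 5: Ties in |d|, so use the tie-corrected normal approximation.
        E[W] = n(n+1)/4 = 8*9/4 = 18.
        Tie groups: |d|=2 (t=2), |d|=4 (t=2), |d|=6 (t=2); sum(t^3 - t) = 18.
        Var[W] = n(n+1)(2n+1)/24 - sum(t^3-t)/48 = 1224/24 - 18/48 = 50.625.
        z = (W - E[W]) / sqrt(Var[W]) = (10 - 18) / 7.1151 = -1.1244.
        Two-sided p = 2*Phi(z) = 0.260858.
Step 6: alpha = 0.05. fail to reject H0.

W+ = 26, W- = 10, W = min = 10, p = 0.260858, fail to reject H0.


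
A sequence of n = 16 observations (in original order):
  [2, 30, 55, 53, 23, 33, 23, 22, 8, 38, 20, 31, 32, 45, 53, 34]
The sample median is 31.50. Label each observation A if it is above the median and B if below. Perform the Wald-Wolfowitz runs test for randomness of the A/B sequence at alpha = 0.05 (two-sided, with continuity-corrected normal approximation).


Step 1: Compute median = 31.50; label A = above, B = below.
Labels in order: BBAABABBBABBAAAA  (n_A = 8, n_B = 8)
Step 2: Count runs R = 8.
Step 3: Under H0 (random ordering), E[R] = 2*n_A*n_B/(n_A+n_B) + 1 = 2*8*8/16 + 1 = 9.0000.
        Var[R] = 2*n_A*n_B*(2*n_A*n_B - n_A - n_B) / ((n_A+n_B)^2 * (n_A+n_B-1)) = 14336/3840 = 3.7333.
        SD[R] = 1.9322.
Step 4: Continuity-corrected z = (R + 0.5 - E[R]) / SD[R] = (8 + 0.5 - 9.0000) / 1.9322 = -0.2588.
Step 5: Two-sided p-value via normal approximation = 2*(1 - Phi(|z|)) = 0.795809.
Step 6: alpha = 0.05. fail to reject H0.

R = 8, z = -0.2588, p = 0.795809, fail to reject H0.


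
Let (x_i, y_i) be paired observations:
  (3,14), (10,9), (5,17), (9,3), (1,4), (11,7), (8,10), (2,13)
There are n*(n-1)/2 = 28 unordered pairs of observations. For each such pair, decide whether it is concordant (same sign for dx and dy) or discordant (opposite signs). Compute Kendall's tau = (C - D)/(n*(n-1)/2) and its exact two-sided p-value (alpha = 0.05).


Step 1: Enumerate the 28 unordered pairs (i,j) with i<j and classify each by sign(x_j-x_i) * sign(y_j-y_i).
  (1,2):dx=+7,dy=-5->D; (1,3):dx=+2,dy=+3->C; (1,4):dx=+6,dy=-11->D; (1,5):dx=-2,dy=-10->C
  (1,6):dx=+8,dy=-7->D; (1,7):dx=+5,dy=-4->D; (1,8):dx=-1,dy=-1->C; (2,3):dx=-5,dy=+8->D
  (2,4):dx=-1,dy=-6->C; (2,5):dx=-9,dy=-5->C; (2,6):dx=+1,dy=-2->D; (2,7):dx=-2,dy=+1->D
  (2,8):dx=-8,dy=+4->D; (3,4):dx=+4,dy=-14->D; (3,5):dx=-4,dy=-13->C; (3,6):dx=+6,dy=-10->D
  (3,7):dx=+3,dy=-7->D; (3,8):dx=-3,dy=-4->C; (4,5):dx=-8,dy=+1->D; (4,6):dx=+2,dy=+4->C
  (4,7):dx=-1,dy=+7->D; (4,8):dx=-7,dy=+10->D; (5,6):dx=+10,dy=+3->C; (5,7):dx=+7,dy=+6->C
  (5,8):dx=+1,dy=+9->C; (6,7):dx=-3,dy=+3->D; (6,8):dx=-9,dy=+6->D; (7,8):dx=-6,dy=+3->D
Step 2: C = 11, D = 17, total pairs = 28.
Step 3: tau = (C - D)/(n(n-1)/2) = (11 - 17)/28 = -0.214286.
Step 4: Exact two-sided p-value (enumerate n! = 40320 permutations of y under H0): p = 0.548413.
Step 5: alpha = 0.05. fail to reject H0.

tau_b = -0.2143 (C=11, D=17), p = 0.548413, fail to reject H0.


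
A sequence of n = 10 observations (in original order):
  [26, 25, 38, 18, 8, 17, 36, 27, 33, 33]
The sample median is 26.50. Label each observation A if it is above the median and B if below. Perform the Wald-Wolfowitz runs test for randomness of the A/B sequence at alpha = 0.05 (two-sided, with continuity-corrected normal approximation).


Step 1: Compute median = 26.50; label A = above, B = below.
Labels in order: BBABBBAAAA  (n_A = 5, n_B = 5)
Step 2: Count runs R = 4.
Step 3: Under H0 (random ordering), E[R] = 2*n_A*n_B/(n_A+n_B) + 1 = 2*5*5/10 + 1 = 6.0000.
        Var[R] = 2*n_A*n_B*(2*n_A*n_B - n_A - n_B) / ((n_A+n_B)^2 * (n_A+n_B-1)) = 2000/900 = 2.2222.
        SD[R] = 1.4907.
Step 4: Continuity-corrected z = (R + 0.5 - E[R]) / SD[R] = (4 + 0.5 - 6.0000) / 1.4907 = -1.0062.
Step 5: Two-sided p-value via normal approximation = 2*(1 - Phi(|z|)) = 0.314305.
Step 6: alpha = 0.05. fail to reject H0.

R = 4, z = -1.0062, p = 0.314305, fail to reject H0.


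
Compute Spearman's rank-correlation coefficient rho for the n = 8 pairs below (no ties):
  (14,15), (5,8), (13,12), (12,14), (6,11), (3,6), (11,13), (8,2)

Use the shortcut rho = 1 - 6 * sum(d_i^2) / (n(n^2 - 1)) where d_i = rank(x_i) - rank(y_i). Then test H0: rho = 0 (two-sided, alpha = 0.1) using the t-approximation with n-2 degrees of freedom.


Step 1: Rank x and y separately (midranks; no ties here).
rank(x): 14->8, 5->2, 13->7, 12->6, 6->3, 3->1, 11->5, 8->4
rank(y): 15->8, 8->3, 12->5, 14->7, 11->4, 6->2, 13->6, 2->1
Step 2: d_i = R_x(i) - R_y(i); compute d_i^2.
  (8-8)^2=0, (2-3)^2=1, (7-5)^2=4, (6-7)^2=1, (3-4)^2=1, (1-2)^2=1, (5-6)^2=1, (4-1)^2=9
sum(d^2) = 18.
Step 3: rho = 1 - 6*18 / (8*(8^2 - 1)) = 1 - 108/504 = 0.785714.
Step 4: Under H0, t = rho * sqrt((n-2)/(1-rho^2)) = 3.1113 ~ t(6).
Step 5: Two-sided p-value from the t-distribution with 6 df = 0.020815.
Step 6: alpha = 0.1. reject H0.

rho = 0.7857, p = 0.020815, reject H0 at alpha = 0.1.


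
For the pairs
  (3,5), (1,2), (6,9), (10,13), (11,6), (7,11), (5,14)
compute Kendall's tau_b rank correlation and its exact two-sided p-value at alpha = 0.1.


Step 1: Enumerate the 21 unordered pairs (i,j) with i<j and classify each by sign(x_j-x_i) * sign(y_j-y_i).
  (1,2):dx=-2,dy=-3->C; (1,3):dx=+3,dy=+4->C; (1,4):dx=+7,dy=+8->C; (1,5):dx=+8,dy=+1->C
  (1,6):dx=+4,dy=+6->C; (1,7):dx=+2,dy=+9->C; (2,3):dx=+5,dy=+7->C; (2,4):dx=+9,dy=+11->C
  (2,5):dx=+10,dy=+4->C; (2,6):dx=+6,dy=+9->C; (2,7):dx=+4,dy=+12->C; (3,4):dx=+4,dy=+4->C
  (3,5):dx=+5,dy=-3->D; (3,6):dx=+1,dy=+2->C; (3,7):dx=-1,dy=+5->D; (4,5):dx=+1,dy=-7->D
  (4,6):dx=-3,dy=-2->C; (4,7):dx=-5,dy=+1->D; (5,6):dx=-4,dy=+5->D; (5,7):dx=-6,dy=+8->D
  (6,7):dx=-2,dy=+3->D
Step 2: C = 14, D = 7, total pairs = 21.
Step 3: tau = (C - D)/(n(n-1)/2) = (14 - 7)/21 = 0.333333.
Step 4: Exact two-sided p-value (enumerate n! = 5040 permutations of y under H0): p = 0.381349.
Step 5: alpha = 0.1. fail to reject H0.

tau_b = 0.3333 (C=14, D=7), p = 0.381349, fail to reject H0.


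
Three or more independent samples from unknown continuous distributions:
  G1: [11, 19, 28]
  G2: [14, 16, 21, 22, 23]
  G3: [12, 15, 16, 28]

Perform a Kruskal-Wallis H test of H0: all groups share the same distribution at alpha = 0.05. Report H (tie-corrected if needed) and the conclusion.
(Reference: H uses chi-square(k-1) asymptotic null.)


Step 1: Combine all N = 12 observations and assign midranks.
sorted (value, group, rank): (11,G1,1), (12,G3,2), (14,G2,3), (15,G3,4), (16,G2,5.5), (16,G3,5.5), (19,G1,7), (21,G2,8), (22,G2,9), (23,G2,10), (28,G1,11.5), (28,G3,11.5)
Step 2: Sum ranks within each group.
R_1 = 19.5 (n_1 = 3)
R_2 = 35.5 (n_2 = 5)
R_3 = 23 (n_3 = 4)
Step 3: H = 12/(N(N+1)) * sum(R_i^2/n_i) - 3(N+1)
     = 12/(12*13) * (19.5^2/3 + 35.5^2/5 + 23^2/4) - 3*13
     = 0.076923 * 511.05 - 39
     = 0.311538.
Step 4: Ties present; correction factor C = 1 - 12/(12^3 - 12) = 0.993007. Corrected H = 0.311538 / 0.993007 = 0.313732.
Step 5: Under H0, H ~ chi^2(2); p-value = 0.854818.
Step 6: alpha = 0.05. fail to reject H0.

H = 0.3137, df = 2, p = 0.854818, fail to reject H0.


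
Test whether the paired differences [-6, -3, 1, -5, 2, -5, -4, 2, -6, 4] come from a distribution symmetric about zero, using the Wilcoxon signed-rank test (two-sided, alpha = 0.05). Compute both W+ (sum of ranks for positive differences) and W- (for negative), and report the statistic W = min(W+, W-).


Step 1: Drop any zero differences (none here) and take |d_i|.
|d| = [6, 3, 1, 5, 2, 5, 4, 2, 6, 4]
Step 2: Midrank |d_i| (ties get averaged ranks).
ranks: |6|->9.5, |3|->4, |1|->1, |5|->7.5, |2|->2.5, |5|->7.5, |4|->5.5, |2|->2.5, |6|->9.5, |4|->5.5
Step 3: Attach original signs; sum ranks with positive sign and with negative sign.
W+ = 1 + 2.5 + 2.5 + 5.5 = 11.5
W- = 9.5 + 4 + 7.5 + 7.5 + 5.5 + 9.5 = 43.5
(Check: W+ + W- = 55 should equal n(n+1)/2 = 55.)
Step 4: Test statistic W = min(W+, W-) = 11.5.
Step 5: Ties in |d|, so use the tie-corrected normal approximation.
        E[W] = n(n+1)/4 = 10*11/4 = 27.5.
        Tie groups: |d|=2 (t=2), |d|=4 (t=2), |d|=5 (t=2), |d|=6 (t=2); sum(t^3 - t) = 24.
        Var[W] = n(n+1)(2n+1)/24 - sum(t^3-t)/48 = 2310/24 - 24/48 = 95.75.
        z = (W - E[W]) / sqrt(Var[W]) = (11.5 - 27.5) / 9.7852 = -1.6351.
        Two-sided p = 2*Phi(z) = 0.102023.
Step 6: alpha = 0.05. fail to reject H0.

W+ = 11.5, W- = 43.5, W = min = 11.5, p = 0.102023, fail to reject H0.


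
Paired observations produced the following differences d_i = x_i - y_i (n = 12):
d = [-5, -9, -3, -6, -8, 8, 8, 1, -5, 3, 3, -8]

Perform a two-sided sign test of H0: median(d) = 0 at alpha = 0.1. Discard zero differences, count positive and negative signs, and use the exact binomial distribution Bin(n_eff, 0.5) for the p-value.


Step 1: Discard zero differences. Original n = 12; n_eff = number of nonzero differences = 12.
Nonzero differences (with sign): -5, -9, -3, -6, -8, +8, +8, +1, -5, +3, +3, -8
Step 2: Count signs: positive = 5, negative = 7.
Step 3: Under H0: P(positive) = 0.5, so the number of positives S ~ Bin(12, 0.5).
Step 4: Two-sided exact p-value = sum of Bin(12,0.5) probabilities at or below the observed probability = 0.774414.
Step 5: alpha = 0.1. fail to reject H0.

n_eff = 12, pos = 5, neg = 7, p = 0.774414, fail to reject H0.


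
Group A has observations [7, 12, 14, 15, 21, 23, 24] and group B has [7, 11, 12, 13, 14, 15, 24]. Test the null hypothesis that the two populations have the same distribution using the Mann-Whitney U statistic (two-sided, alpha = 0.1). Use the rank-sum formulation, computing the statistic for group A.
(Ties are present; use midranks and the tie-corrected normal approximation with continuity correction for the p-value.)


Step 1: Combine and sort all 14 observations; assign midranks.
sorted (value, group): (7,X), (7,Y), (11,Y), (12,X), (12,Y), (13,Y), (14,X), (14,Y), (15,X), (15,Y), (21,X), (23,X), (24,X), (24,Y)
ranks: 7->1.5, 7->1.5, 11->3, 12->4.5, 12->4.5, 13->6, 14->7.5, 14->7.5, 15->9.5, 15->9.5, 21->11, 23->12, 24->13.5, 24->13.5
Step 2: Rank sum for X: R1 = 1.5 + 4.5 + 7.5 + 9.5 + 11 + 12 + 13.5 = 59.5.
Step 3: U_X = R1 - n1(n1+1)/2 = 59.5 - 7*8/2 = 59.5 - 28 = 31.5.
       U_Y = n1*n2 - U_X = 49 - 31.5 = 17.5.
Step 4: Ties are present, so use the tie-corrected normal approximation (with continuity correction) for the p-value.
Step 5: p-value = 0.403638; compare to alpha = 0.1. fail to reject H0.

U_X = 31.5, p = 0.403638, fail to reject H0 at alpha = 0.1.


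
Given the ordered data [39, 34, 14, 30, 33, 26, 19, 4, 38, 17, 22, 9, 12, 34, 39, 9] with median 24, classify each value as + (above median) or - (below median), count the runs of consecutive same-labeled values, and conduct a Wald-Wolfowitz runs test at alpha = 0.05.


Step 1: Compute median = 24; label A = above, B = below.
Labels in order: AABAAABBABBBBAAB  (n_A = 8, n_B = 8)
Step 2: Count runs R = 8.
Step 3: Under H0 (random ordering), E[R] = 2*n_A*n_B/(n_A+n_B) + 1 = 2*8*8/16 + 1 = 9.0000.
        Var[R] = 2*n_A*n_B*(2*n_A*n_B - n_A - n_B) / ((n_A+n_B)^2 * (n_A+n_B-1)) = 14336/3840 = 3.7333.
        SD[R] = 1.9322.
Step 4: Continuity-corrected z = (R + 0.5 - E[R]) / SD[R] = (8 + 0.5 - 9.0000) / 1.9322 = -0.2588.
Step 5: Two-sided p-value via normal approximation = 2*(1 - Phi(|z|)) = 0.795809.
Step 6: alpha = 0.05. fail to reject H0.

R = 8, z = -0.2588, p = 0.795809, fail to reject H0.


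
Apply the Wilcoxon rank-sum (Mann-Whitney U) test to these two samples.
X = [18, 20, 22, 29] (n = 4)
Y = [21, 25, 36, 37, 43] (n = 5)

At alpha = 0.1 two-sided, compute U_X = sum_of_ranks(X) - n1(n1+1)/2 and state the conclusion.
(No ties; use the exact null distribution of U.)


Step 1: Combine and sort all 9 observations; assign midranks.
sorted (value, group): (18,X), (20,X), (21,Y), (22,X), (25,Y), (29,X), (36,Y), (37,Y), (43,Y)
ranks: 18->1, 20->2, 21->3, 22->4, 25->5, 29->6, 36->7, 37->8, 43->9
Step 2: Rank sum for X: R1 = 1 + 2 + 4 + 6 = 13.
Step 3: U_X = R1 - n1(n1+1)/2 = 13 - 4*5/2 = 13 - 10 = 3.
       U_Y = n1*n2 - U_X = 20 - 3 = 17.
Step 4: No ties, so the exact null distribution of U (based on enumerating the C(9,4) = 126 equally likely rank assignments) gives the two-sided p-value.
Step 5: p-value = 0.111111; compare to alpha = 0.1. fail to reject H0.

U_X = 3, p = 0.111111, fail to reject H0 at alpha = 0.1.


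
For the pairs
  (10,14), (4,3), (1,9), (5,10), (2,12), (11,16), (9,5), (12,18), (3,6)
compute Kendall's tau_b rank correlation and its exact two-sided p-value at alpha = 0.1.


Step 1: Enumerate the 36 unordered pairs (i,j) with i<j and classify each by sign(x_j-x_i) * sign(y_j-y_i).
  (1,2):dx=-6,dy=-11->C; (1,3):dx=-9,dy=-5->C; (1,4):dx=-5,dy=-4->C; (1,5):dx=-8,dy=-2->C
  (1,6):dx=+1,dy=+2->C; (1,7):dx=-1,dy=-9->C; (1,8):dx=+2,dy=+4->C; (1,9):dx=-7,dy=-8->C
  (2,3):dx=-3,dy=+6->D; (2,4):dx=+1,dy=+7->C; (2,5):dx=-2,dy=+9->D; (2,6):dx=+7,dy=+13->C
  (2,7):dx=+5,dy=+2->C; (2,8):dx=+8,dy=+15->C; (2,9):dx=-1,dy=+3->D; (3,4):dx=+4,dy=+1->C
  (3,5):dx=+1,dy=+3->C; (3,6):dx=+10,dy=+7->C; (3,7):dx=+8,dy=-4->D; (3,8):dx=+11,dy=+9->C
  (3,9):dx=+2,dy=-3->D; (4,5):dx=-3,dy=+2->D; (4,6):dx=+6,dy=+6->C; (4,7):dx=+4,dy=-5->D
  (4,8):dx=+7,dy=+8->C; (4,9):dx=-2,dy=-4->C; (5,6):dx=+9,dy=+4->C; (5,7):dx=+7,dy=-7->D
  (5,8):dx=+10,dy=+6->C; (5,9):dx=+1,dy=-6->D; (6,7):dx=-2,dy=-11->C; (6,8):dx=+1,dy=+2->C
  (6,9):dx=-8,dy=-10->C; (7,8):dx=+3,dy=+13->C; (7,9):dx=-6,dy=+1->D; (8,9):dx=-9,dy=-12->C
Step 2: C = 26, D = 10, total pairs = 36.
Step 3: tau = (C - D)/(n(n-1)/2) = (26 - 10)/36 = 0.444444.
Step 4: Exact two-sided p-value (enumerate n! = 362880 permutations of y under H0): p = 0.119439.
Step 5: alpha = 0.1. fail to reject H0.

tau_b = 0.4444 (C=26, D=10), p = 0.119439, fail to reject H0.


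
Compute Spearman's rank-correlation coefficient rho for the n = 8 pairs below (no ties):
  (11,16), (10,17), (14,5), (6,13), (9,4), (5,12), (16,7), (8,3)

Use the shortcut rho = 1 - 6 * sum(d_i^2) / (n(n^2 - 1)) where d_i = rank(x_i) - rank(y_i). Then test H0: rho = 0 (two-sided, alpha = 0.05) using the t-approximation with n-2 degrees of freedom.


Step 1: Rank x and y separately (midranks; no ties here).
rank(x): 11->6, 10->5, 14->7, 6->2, 9->4, 5->1, 16->8, 8->3
rank(y): 16->7, 17->8, 5->3, 13->6, 4->2, 12->5, 7->4, 3->1
Step 2: d_i = R_x(i) - R_y(i); compute d_i^2.
  (6-7)^2=1, (5-8)^2=9, (7-3)^2=16, (2-6)^2=16, (4-2)^2=4, (1-5)^2=16, (8-4)^2=16, (3-1)^2=4
sum(d^2) = 82.
Step 3: rho = 1 - 6*82 / (8*(8^2 - 1)) = 1 - 492/504 = 0.023810.
Step 4: Under H0, t = rho * sqrt((n-2)/(1-rho^2)) = 0.0583 ~ t(6).
Step 5: Two-sided p-value from the t-distribution with 6 df = 0.955374.
Step 6: alpha = 0.05. fail to reject H0.

rho = 0.0238, p = 0.955374, fail to reject H0 at alpha = 0.05.


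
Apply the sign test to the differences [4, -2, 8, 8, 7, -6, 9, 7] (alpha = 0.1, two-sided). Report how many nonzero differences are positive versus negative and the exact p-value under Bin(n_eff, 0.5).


Step 1: Discard zero differences. Original n = 8; n_eff = number of nonzero differences = 8.
Nonzero differences (with sign): +4, -2, +8, +8, +7, -6, +9, +7
Step 2: Count signs: positive = 6, negative = 2.
Step 3: Under H0: P(positive) = 0.5, so the number of positives S ~ Bin(8, 0.5).
Step 4: Two-sided exact p-value = sum of Bin(8,0.5) probabilities at or below the observed probability = 0.289062.
Step 5: alpha = 0.1. fail to reject H0.

n_eff = 8, pos = 6, neg = 2, p = 0.289062, fail to reject H0.


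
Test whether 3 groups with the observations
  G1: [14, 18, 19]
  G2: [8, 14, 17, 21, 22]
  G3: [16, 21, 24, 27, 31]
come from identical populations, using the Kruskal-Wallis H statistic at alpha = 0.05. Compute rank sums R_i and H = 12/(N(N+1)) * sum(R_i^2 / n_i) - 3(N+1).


Step 1: Combine all N = 13 observations and assign midranks.
sorted (value, group, rank): (8,G2,1), (14,G1,2.5), (14,G2,2.5), (16,G3,4), (17,G2,5), (18,G1,6), (19,G1,7), (21,G2,8.5), (21,G3,8.5), (22,G2,10), (24,G3,11), (27,G3,12), (31,G3,13)
Step 2: Sum ranks within each group.
R_1 = 15.5 (n_1 = 3)
R_2 = 27 (n_2 = 5)
R_3 = 48.5 (n_3 = 5)
Step 3: H = 12/(N(N+1)) * sum(R_i^2/n_i) - 3(N+1)
     = 12/(13*14) * (15.5^2/3 + 27^2/5 + 48.5^2/5) - 3*14
     = 0.065934 * 696.333 - 42
     = 3.912088.
Step 4: Ties present; correction factor C = 1 - 12/(13^3 - 13) = 0.994505. Corrected H = 3.912088 / 0.994505 = 3.933702.
Step 5: Under H0, H ~ chi^2(2); p-value = 0.139897.
Step 6: alpha = 0.05. fail to reject H0.

H = 3.9337, df = 2, p = 0.139897, fail to reject H0.


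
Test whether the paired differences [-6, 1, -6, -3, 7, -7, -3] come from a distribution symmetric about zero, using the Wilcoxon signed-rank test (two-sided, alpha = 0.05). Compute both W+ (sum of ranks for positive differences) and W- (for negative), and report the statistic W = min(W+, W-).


Step 1: Drop any zero differences (none here) and take |d_i|.
|d| = [6, 1, 6, 3, 7, 7, 3]
Step 2: Midrank |d_i| (ties get averaged ranks).
ranks: |6|->4.5, |1|->1, |6|->4.5, |3|->2.5, |7|->6.5, |7|->6.5, |3|->2.5
Step 3: Attach original signs; sum ranks with positive sign and with negative sign.
W+ = 1 + 6.5 = 7.5
W- = 4.5 + 4.5 + 2.5 + 6.5 + 2.5 = 20.5
(Check: W+ + W- = 28 should equal n(n+1)/2 = 28.)
Step 4: Test statistic W = min(W+, W-) = 7.5.
Step 5: Ties in |d|, so use the tie-corrected normal approximation.
        E[W] = n(n+1)/4 = 7*8/4 = 14.
        Tie groups: |d|=3 (t=2), |d|=6 (t=2), |d|=7 (t=2); sum(t^3 - t) = 18.
        Var[W] = n(n+1)(2n+1)/24 - sum(t^3-t)/48 = 840/24 - 18/48 = 34.625.
        z = (W - E[W]) / sqrt(Var[W]) = (7.5 - 14) / 5.8843 = -1.1046.
        Two-sided p = 2*Phi(z) = 0.269318.
Step 6: alpha = 0.05. fail to reject H0.

W+ = 7.5, W- = 20.5, W = min = 7.5, p = 0.269318, fail to reject H0.


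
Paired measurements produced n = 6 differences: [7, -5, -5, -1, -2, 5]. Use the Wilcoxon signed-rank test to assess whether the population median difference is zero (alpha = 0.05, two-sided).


Step 1: Drop any zero differences (none here) and take |d_i|.
|d| = [7, 5, 5, 1, 2, 5]
Step 2: Midrank |d_i| (ties get averaged ranks).
ranks: |7|->6, |5|->4, |5|->4, |1|->1, |2|->2, |5|->4
Step 3: Attach original signs; sum ranks with positive sign and with negative sign.
W+ = 6 + 4 = 10
W- = 4 + 4 + 1 + 2 = 11
(Check: W+ + W- = 21 should equal n(n+1)/2 = 21.)
Step 4: Test statistic W = min(W+, W-) = 10.
Step 5: Ties in |d|, so use the tie-corrected normal approximation.
        E[W] = n(n+1)/4 = 6*7/4 = 10.5.
        Tie groups: |d|=5 (t=3); sum(t^3 - t) = 24.
        Var[W] = n(n+1)(2n+1)/24 - sum(t^3-t)/48 = 546/24 - 24/48 = 22.25.
        z = (W - E[W]) / sqrt(Var[W]) = (10 - 10.5) / 4.7170 = -0.1060.
        Two-sided p = 2*Phi(z) = 0.915583.
Step 6: alpha = 0.05. fail to reject H0.

W+ = 10, W- = 11, W = min = 10, p = 0.915583, fail to reject H0.


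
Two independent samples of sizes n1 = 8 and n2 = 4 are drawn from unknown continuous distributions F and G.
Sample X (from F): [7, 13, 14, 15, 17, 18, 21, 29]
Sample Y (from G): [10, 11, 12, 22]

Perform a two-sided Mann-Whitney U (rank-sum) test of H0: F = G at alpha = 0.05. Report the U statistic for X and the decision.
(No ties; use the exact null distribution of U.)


Step 1: Combine and sort all 12 observations; assign midranks.
sorted (value, group): (7,X), (10,Y), (11,Y), (12,Y), (13,X), (14,X), (15,X), (17,X), (18,X), (21,X), (22,Y), (29,X)
ranks: 7->1, 10->2, 11->3, 12->4, 13->5, 14->6, 15->7, 17->8, 18->9, 21->10, 22->11, 29->12
Step 2: Rank sum for X: R1 = 1 + 5 + 6 + 7 + 8 + 9 + 10 + 12 = 58.
Step 3: U_X = R1 - n1(n1+1)/2 = 58 - 8*9/2 = 58 - 36 = 22.
       U_Y = n1*n2 - U_X = 32 - 22 = 10.
Step 4: No ties, so the exact null distribution of U (based on enumerating the C(12,8) = 495 equally likely rank assignments) gives the two-sided p-value.
Step 5: p-value = 0.367677; compare to alpha = 0.05. fail to reject H0.

U_X = 22, p = 0.367677, fail to reject H0 at alpha = 0.05.


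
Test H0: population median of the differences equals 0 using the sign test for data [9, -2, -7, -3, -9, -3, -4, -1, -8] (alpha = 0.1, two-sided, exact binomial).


Step 1: Discard zero differences. Original n = 9; n_eff = number of nonzero differences = 9.
Nonzero differences (with sign): +9, -2, -7, -3, -9, -3, -4, -1, -8
Step 2: Count signs: positive = 1, negative = 8.
Step 3: Under H0: P(positive) = 0.5, so the number of positives S ~ Bin(9, 0.5).
Step 4: Two-sided exact p-value = sum of Bin(9,0.5) probabilities at or below the observed probability = 0.039062.
Step 5: alpha = 0.1. reject H0.

n_eff = 9, pos = 1, neg = 8, p = 0.039062, reject H0.


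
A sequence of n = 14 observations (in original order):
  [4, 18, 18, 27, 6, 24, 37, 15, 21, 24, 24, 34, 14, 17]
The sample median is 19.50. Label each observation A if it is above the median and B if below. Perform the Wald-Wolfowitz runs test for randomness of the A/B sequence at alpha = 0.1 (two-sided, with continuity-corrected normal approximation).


Step 1: Compute median = 19.50; label A = above, B = below.
Labels in order: BBBABAABAAAABB  (n_A = 7, n_B = 7)
Step 2: Count runs R = 7.
Step 3: Under H0 (random ordering), E[R] = 2*n_A*n_B/(n_A+n_B) + 1 = 2*7*7/14 + 1 = 8.0000.
        Var[R] = 2*n_A*n_B*(2*n_A*n_B - n_A - n_B) / ((n_A+n_B)^2 * (n_A+n_B-1)) = 8232/2548 = 3.2308.
        SD[R] = 1.7974.
Step 4: Continuity-corrected z = (R + 0.5 - E[R]) / SD[R] = (7 + 0.5 - 8.0000) / 1.7974 = -0.2782.
Step 5: Two-sided p-value via normal approximation = 2*(1 - Phi(|z|)) = 0.780879.
Step 6: alpha = 0.1. fail to reject H0.

R = 7, z = -0.2782, p = 0.780879, fail to reject H0.


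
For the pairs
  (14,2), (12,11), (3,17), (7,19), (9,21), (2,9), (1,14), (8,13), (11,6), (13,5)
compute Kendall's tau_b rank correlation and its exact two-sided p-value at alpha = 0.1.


Step 1: Enumerate the 45 unordered pairs (i,j) with i<j and classify each by sign(x_j-x_i) * sign(y_j-y_i).
  (1,2):dx=-2,dy=+9->D; (1,3):dx=-11,dy=+15->D; (1,4):dx=-7,dy=+17->D; (1,5):dx=-5,dy=+19->D
  (1,6):dx=-12,dy=+7->D; (1,7):dx=-13,dy=+12->D; (1,8):dx=-6,dy=+11->D; (1,9):dx=-3,dy=+4->D
  (1,10):dx=-1,dy=+3->D; (2,3):dx=-9,dy=+6->D; (2,4):dx=-5,dy=+8->D; (2,5):dx=-3,dy=+10->D
  (2,6):dx=-10,dy=-2->C; (2,7):dx=-11,dy=+3->D; (2,8):dx=-4,dy=+2->D; (2,9):dx=-1,dy=-5->C
  (2,10):dx=+1,dy=-6->D; (3,4):dx=+4,dy=+2->C; (3,5):dx=+6,dy=+4->C; (3,6):dx=-1,dy=-8->C
  (3,7):dx=-2,dy=-3->C; (3,8):dx=+5,dy=-4->D; (3,9):dx=+8,dy=-11->D; (3,10):dx=+10,dy=-12->D
  (4,5):dx=+2,dy=+2->C; (4,6):dx=-5,dy=-10->C; (4,7):dx=-6,dy=-5->C; (4,8):dx=+1,dy=-6->D
  (4,9):dx=+4,dy=-13->D; (4,10):dx=+6,dy=-14->D; (5,6):dx=-7,dy=-12->C; (5,7):dx=-8,dy=-7->C
  (5,8):dx=-1,dy=-8->C; (5,9):dx=+2,dy=-15->D; (5,10):dx=+4,dy=-16->D; (6,7):dx=-1,dy=+5->D
  (6,8):dx=+6,dy=+4->C; (6,9):dx=+9,dy=-3->D; (6,10):dx=+11,dy=-4->D; (7,8):dx=+7,dy=-1->D
  (7,9):dx=+10,dy=-8->D; (7,10):dx=+12,dy=-9->D; (8,9):dx=+3,dy=-7->D; (8,10):dx=+5,dy=-8->D
  (9,10):dx=+2,dy=-1->D
Step 2: C = 13, D = 32, total pairs = 45.
Step 3: tau = (C - D)/(n(n-1)/2) = (13 - 32)/45 = -0.422222.
Step 4: Exact two-sided p-value (enumerate n! = 3628800 permutations of y under H0): p = 0.108313.
Step 5: alpha = 0.1. fail to reject H0.

tau_b = -0.4222 (C=13, D=32), p = 0.108313, fail to reject H0.


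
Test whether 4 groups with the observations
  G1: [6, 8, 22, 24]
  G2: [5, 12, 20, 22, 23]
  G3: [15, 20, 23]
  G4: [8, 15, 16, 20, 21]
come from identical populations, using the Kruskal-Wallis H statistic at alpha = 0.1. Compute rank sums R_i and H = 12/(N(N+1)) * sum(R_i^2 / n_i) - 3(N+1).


Step 1: Combine all N = 17 observations and assign midranks.
sorted (value, group, rank): (5,G2,1), (6,G1,2), (8,G1,3.5), (8,G4,3.5), (12,G2,5), (15,G3,6.5), (15,G4,6.5), (16,G4,8), (20,G2,10), (20,G3,10), (20,G4,10), (21,G4,12), (22,G1,13.5), (22,G2,13.5), (23,G2,15.5), (23,G3,15.5), (24,G1,17)
Step 2: Sum ranks within each group.
R_1 = 36 (n_1 = 4)
R_2 = 45 (n_2 = 5)
R_3 = 32 (n_3 = 3)
R_4 = 40 (n_4 = 5)
Step 3: H = 12/(N(N+1)) * sum(R_i^2/n_i) - 3(N+1)
     = 12/(17*18) * (36^2/4 + 45^2/5 + 32^2/3 + 40^2/5) - 3*18
     = 0.039216 * 1390.33 - 54
     = 0.522876.
Step 4: Ties present; correction factor C = 1 - 48/(17^3 - 17) = 0.990196. Corrected H = 0.522876 / 0.990196 = 0.528053.
Step 5: Under H0, H ~ chi^2(3); p-value = 0.912686.
Step 6: alpha = 0.1. fail to reject H0.

H = 0.5281, df = 3, p = 0.912686, fail to reject H0.


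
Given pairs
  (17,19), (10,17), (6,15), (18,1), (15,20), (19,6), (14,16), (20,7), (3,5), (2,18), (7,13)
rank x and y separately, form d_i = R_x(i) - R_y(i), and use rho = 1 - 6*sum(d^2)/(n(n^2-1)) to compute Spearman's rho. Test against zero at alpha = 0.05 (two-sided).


Step 1: Rank x and y separately (midranks; no ties here).
rank(x): 17->8, 10->5, 6->3, 18->9, 15->7, 19->10, 14->6, 20->11, 3->2, 2->1, 7->4
rank(y): 19->10, 17->8, 15->6, 1->1, 20->11, 6->3, 16->7, 7->4, 5->2, 18->9, 13->5
Step 2: d_i = R_x(i) - R_y(i); compute d_i^2.
  (8-10)^2=4, (5-8)^2=9, (3-6)^2=9, (9-1)^2=64, (7-11)^2=16, (10-3)^2=49, (6-7)^2=1, (11-4)^2=49, (2-2)^2=0, (1-9)^2=64, (4-5)^2=1
sum(d^2) = 266.
Step 3: rho = 1 - 6*266 / (11*(11^2 - 1)) = 1 - 1596/1320 = -0.209091.
Step 4: Under H0, t = rho * sqrt((n-2)/(1-rho^2)) = -0.6415 ~ t(9).
Step 5: Two-sided p-value from the t-distribution with 9 df = 0.537221.
Step 6: alpha = 0.05. fail to reject H0.

rho = -0.2091, p = 0.537221, fail to reject H0 at alpha = 0.05.


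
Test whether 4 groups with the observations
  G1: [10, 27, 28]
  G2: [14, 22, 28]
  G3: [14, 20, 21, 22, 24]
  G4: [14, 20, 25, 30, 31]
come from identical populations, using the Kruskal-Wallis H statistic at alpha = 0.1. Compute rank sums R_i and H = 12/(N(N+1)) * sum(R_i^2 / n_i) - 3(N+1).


Step 1: Combine all N = 16 observations and assign midranks.
sorted (value, group, rank): (10,G1,1), (14,G2,3), (14,G3,3), (14,G4,3), (20,G3,5.5), (20,G4,5.5), (21,G3,7), (22,G2,8.5), (22,G3,8.5), (24,G3,10), (25,G4,11), (27,G1,12), (28,G1,13.5), (28,G2,13.5), (30,G4,15), (31,G4,16)
Step 2: Sum ranks within each group.
R_1 = 26.5 (n_1 = 3)
R_2 = 25 (n_2 = 3)
R_3 = 34 (n_3 = 5)
R_4 = 50.5 (n_4 = 5)
Step 3: H = 12/(N(N+1)) * sum(R_i^2/n_i) - 3(N+1)
     = 12/(16*17) * (26.5^2/3 + 25^2/3 + 34^2/5 + 50.5^2/5) - 3*17
     = 0.044118 * 1183.67 - 51
     = 1.220588.
Step 4: Ties present; correction factor C = 1 - 42/(16^3 - 16) = 0.989706. Corrected H = 1.220588 / 0.989706 = 1.233284.
Step 5: Under H0, H ~ chi^2(3); p-value = 0.745033.
Step 6: alpha = 0.1. fail to reject H0.

H = 1.2333, df = 3, p = 0.745033, fail to reject H0.


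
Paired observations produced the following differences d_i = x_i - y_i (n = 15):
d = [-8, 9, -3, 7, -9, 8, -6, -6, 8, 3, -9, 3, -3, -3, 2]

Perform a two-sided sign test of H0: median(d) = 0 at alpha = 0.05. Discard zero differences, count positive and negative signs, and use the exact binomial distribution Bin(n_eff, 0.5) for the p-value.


Step 1: Discard zero differences. Original n = 15; n_eff = number of nonzero differences = 15.
Nonzero differences (with sign): -8, +9, -3, +7, -9, +8, -6, -6, +8, +3, -9, +3, -3, -3, +2
Step 2: Count signs: positive = 7, negative = 8.
Step 3: Under H0: P(positive) = 0.5, so the number of positives S ~ Bin(15, 0.5).
Step 4: Two-sided exact p-value = sum of Bin(15,0.5) probabilities at or below the observed probability = 1.000000.
Step 5: alpha = 0.05. fail to reject H0.

n_eff = 15, pos = 7, neg = 8, p = 1.000000, fail to reject H0.


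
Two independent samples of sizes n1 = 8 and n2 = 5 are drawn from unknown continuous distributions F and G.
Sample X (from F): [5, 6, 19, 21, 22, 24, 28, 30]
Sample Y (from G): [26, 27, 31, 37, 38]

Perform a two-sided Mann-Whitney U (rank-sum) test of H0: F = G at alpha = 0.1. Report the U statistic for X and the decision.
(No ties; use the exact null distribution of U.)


Step 1: Combine and sort all 13 observations; assign midranks.
sorted (value, group): (5,X), (6,X), (19,X), (21,X), (22,X), (24,X), (26,Y), (27,Y), (28,X), (30,X), (31,Y), (37,Y), (38,Y)
ranks: 5->1, 6->2, 19->3, 21->4, 22->5, 24->6, 26->7, 27->8, 28->9, 30->10, 31->11, 37->12, 38->13
Step 2: Rank sum for X: R1 = 1 + 2 + 3 + 4 + 5 + 6 + 9 + 10 = 40.
Step 3: U_X = R1 - n1(n1+1)/2 = 40 - 8*9/2 = 40 - 36 = 4.
       U_Y = n1*n2 - U_X = 40 - 4 = 36.
Step 4: No ties, so the exact null distribution of U (based on enumerating the C(13,8) = 1287 equally likely rank assignments) gives the two-sided p-value.
Step 5: p-value = 0.018648; compare to alpha = 0.1. reject H0.

U_X = 4, p = 0.018648, reject H0 at alpha = 0.1.


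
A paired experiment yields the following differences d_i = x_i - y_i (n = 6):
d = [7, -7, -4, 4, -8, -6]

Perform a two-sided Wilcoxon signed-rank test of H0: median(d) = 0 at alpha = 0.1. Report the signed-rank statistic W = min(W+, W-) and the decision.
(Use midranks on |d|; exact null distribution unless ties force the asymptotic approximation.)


Step 1: Drop any zero differences (none here) and take |d_i|.
|d| = [7, 7, 4, 4, 8, 6]
Step 2: Midrank |d_i| (ties get averaged ranks).
ranks: |7|->4.5, |7|->4.5, |4|->1.5, |4|->1.5, |8|->6, |6|->3
Step 3: Attach original signs; sum ranks with positive sign and with negative sign.
W+ = 4.5 + 1.5 = 6
W- = 4.5 + 1.5 + 6 + 3 = 15
(Check: W+ + W- = 21 should equal n(n+1)/2 = 21.)
Step 4: Test statistic W = min(W+, W-) = 6.
Step 5: Ties in |d|, so use the tie-corrected normal approximation.
        E[W] = n(n+1)/4 = 6*7/4 = 10.5.
        Tie groups: |d|=4 (t=2), |d|=7 (t=2); sum(t^3 - t) = 12.
        Var[W] = n(n+1)(2n+1)/24 - sum(t^3-t)/48 = 546/24 - 12/48 = 22.5.
        z = (W - E[W]) / sqrt(Var[W]) = (6 - 10.5) / 4.7434 = -0.9487.
        Two-sided p = 2*Phi(z) = 0.342782.
Step 6: alpha = 0.1. fail to reject H0.

W+ = 6, W- = 15, W = min = 6, p = 0.342782, fail to reject H0.


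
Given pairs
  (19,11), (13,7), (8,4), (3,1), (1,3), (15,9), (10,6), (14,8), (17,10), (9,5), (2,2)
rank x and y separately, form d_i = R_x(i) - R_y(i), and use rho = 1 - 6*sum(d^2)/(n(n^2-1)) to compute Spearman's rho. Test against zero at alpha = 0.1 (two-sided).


Step 1: Rank x and y separately (midranks; no ties here).
rank(x): 19->11, 13->7, 8->4, 3->3, 1->1, 15->9, 10->6, 14->8, 17->10, 9->5, 2->2
rank(y): 11->11, 7->7, 4->4, 1->1, 3->3, 9->9, 6->6, 8->8, 10->10, 5->5, 2->2
Step 2: d_i = R_x(i) - R_y(i); compute d_i^2.
  (11-11)^2=0, (7-7)^2=0, (4-4)^2=0, (3-1)^2=4, (1-3)^2=4, (9-9)^2=0, (6-6)^2=0, (8-8)^2=0, (10-10)^2=0, (5-5)^2=0, (2-2)^2=0
sum(d^2) = 8.
Step 3: rho = 1 - 6*8 / (11*(11^2 - 1)) = 1 - 48/1320 = 0.963636.
Step 4: Under H0, t = rho * sqrt((n-2)/(1-rho^2)) = 10.8186 ~ t(9).
Step 5: Two-sided p-value from the t-distribution with 9 df = 0.000002.
Step 6: alpha = 0.1. reject H0.

rho = 0.9636, p = 0.000002, reject H0 at alpha = 0.1.


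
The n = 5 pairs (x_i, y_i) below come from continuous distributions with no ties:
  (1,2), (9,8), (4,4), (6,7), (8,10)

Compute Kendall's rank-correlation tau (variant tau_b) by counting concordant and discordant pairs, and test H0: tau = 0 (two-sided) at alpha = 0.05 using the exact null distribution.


Step 1: Enumerate the 10 unordered pairs (i,j) with i<j and classify each by sign(x_j-x_i) * sign(y_j-y_i).
  (1,2):dx=+8,dy=+6->C; (1,3):dx=+3,dy=+2->C; (1,4):dx=+5,dy=+5->C; (1,5):dx=+7,dy=+8->C
  (2,3):dx=-5,dy=-4->C; (2,4):dx=-3,dy=-1->C; (2,5):dx=-1,dy=+2->D; (3,4):dx=+2,dy=+3->C
  (3,5):dx=+4,dy=+6->C; (4,5):dx=+2,dy=+3->C
Step 2: C = 9, D = 1, total pairs = 10.
Step 3: tau = (C - D)/(n(n-1)/2) = (9 - 1)/10 = 0.800000.
Step 4: Exact two-sided p-value (enumerate n! = 120 permutations of y under H0): p = 0.083333.
Step 5: alpha = 0.05. fail to reject H0.

tau_b = 0.8000 (C=9, D=1), p = 0.083333, fail to reject H0.


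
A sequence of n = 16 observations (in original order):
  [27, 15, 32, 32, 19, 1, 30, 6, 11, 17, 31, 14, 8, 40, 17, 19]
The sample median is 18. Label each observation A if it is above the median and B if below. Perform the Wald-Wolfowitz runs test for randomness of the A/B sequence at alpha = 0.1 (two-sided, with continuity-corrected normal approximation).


Step 1: Compute median = 18; label A = above, B = below.
Labels in order: ABAAABABBBABBABA  (n_A = 8, n_B = 8)
Step 2: Count runs R = 11.
Step 3: Under H0 (random ordering), E[R] = 2*n_A*n_B/(n_A+n_B) + 1 = 2*8*8/16 + 1 = 9.0000.
        Var[R] = 2*n_A*n_B*(2*n_A*n_B - n_A - n_B) / ((n_A+n_B)^2 * (n_A+n_B-1)) = 14336/3840 = 3.7333.
        SD[R] = 1.9322.
Step 4: Continuity-corrected z = (R - 0.5 - E[R]) / SD[R] = (11 - 0.5 - 9.0000) / 1.9322 = 0.7763.
Step 5: Two-sided p-value via normal approximation = 2*(1 - Phi(|z|)) = 0.437558.
Step 6: alpha = 0.1. fail to reject H0.

R = 11, z = 0.7763, p = 0.437558, fail to reject H0.


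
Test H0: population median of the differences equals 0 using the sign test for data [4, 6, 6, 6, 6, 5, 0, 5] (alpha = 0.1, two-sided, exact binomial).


Step 1: Discard zero differences. Original n = 8; n_eff = number of nonzero differences = 7.
Nonzero differences (with sign): +4, +6, +6, +6, +6, +5, +5
Step 2: Count signs: positive = 7, negative = 0.
Step 3: Under H0: P(positive) = 0.5, so the number of positives S ~ Bin(7, 0.5).
Step 4: Two-sided exact p-value = sum of Bin(7,0.5) probabilities at or below the observed probability = 0.015625.
Step 5: alpha = 0.1. reject H0.

n_eff = 7, pos = 7, neg = 0, p = 0.015625, reject H0.


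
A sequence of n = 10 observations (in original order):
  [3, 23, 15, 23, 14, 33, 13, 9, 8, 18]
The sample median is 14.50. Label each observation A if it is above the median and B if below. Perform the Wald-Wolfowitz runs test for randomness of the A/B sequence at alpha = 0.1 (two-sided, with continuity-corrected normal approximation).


Step 1: Compute median = 14.50; label A = above, B = below.
Labels in order: BAAABABBBA  (n_A = 5, n_B = 5)
Step 2: Count runs R = 6.
Step 3: Under H0 (random ordering), E[R] = 2*n_A*n_B/(n_A+n_B) + 1 = 2*5*5/10 + 1 = 6.0000.
        Var[R] = 2*n_A*n_B*(2*n_A*n_B - n_A - n_B) / ((n_A+n_B)^2 * (n_A+n_B-1)) = 2000/900 = 2.2222.
        SD[R] = 1.4907.
Step 4: R = E[R], so z = 0 with no continuity correction.
Step 5: Two-sided p-value via normal approximation = 2*(1 - Phi(|z|)) = 1.000000.
Step 6: alpha = 0.1. fail to reject H0.

R = 6, z = 0.0000, p = 1.000000, fail to reject H0.
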